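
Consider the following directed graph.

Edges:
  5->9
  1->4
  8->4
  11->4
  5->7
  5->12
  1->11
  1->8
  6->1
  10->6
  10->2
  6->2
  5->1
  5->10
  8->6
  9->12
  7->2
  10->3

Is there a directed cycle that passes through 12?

No

12 lies on a cycle iff there is a path from 12 back to itself.
Exploring from 12, it never reaches itself; equivalently, its strongly connected component is a singleton.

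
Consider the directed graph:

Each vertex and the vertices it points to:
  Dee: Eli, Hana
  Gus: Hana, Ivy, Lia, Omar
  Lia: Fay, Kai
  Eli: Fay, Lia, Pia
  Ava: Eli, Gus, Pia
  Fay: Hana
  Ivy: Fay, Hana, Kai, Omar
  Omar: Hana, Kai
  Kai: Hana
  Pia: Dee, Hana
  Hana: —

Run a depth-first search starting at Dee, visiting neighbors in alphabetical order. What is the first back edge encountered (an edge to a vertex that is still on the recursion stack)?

DFS from Dee (visiting neighbors in alphabetical order); mark gray on enter, black on exit:
Dee gray
  Eli gray
    Fay gray
      Hana gray
      Hana black
    Fay black
    Lia gray
      Lia→Fay: Fay black — skip
      Kai gray
        Kai→Hana: Hana black — skip
      Kai black
    Lia black
    Pia gray
      Pia→Dee: Dee is gray → back edge
First back edge: Pia → Dee.

Pia->Dee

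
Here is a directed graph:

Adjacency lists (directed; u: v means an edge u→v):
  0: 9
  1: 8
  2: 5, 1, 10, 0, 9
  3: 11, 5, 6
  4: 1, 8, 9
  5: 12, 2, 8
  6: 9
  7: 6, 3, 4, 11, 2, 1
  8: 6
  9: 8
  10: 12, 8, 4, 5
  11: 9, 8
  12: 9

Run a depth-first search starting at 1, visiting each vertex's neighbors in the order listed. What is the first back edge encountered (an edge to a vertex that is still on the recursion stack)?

9->8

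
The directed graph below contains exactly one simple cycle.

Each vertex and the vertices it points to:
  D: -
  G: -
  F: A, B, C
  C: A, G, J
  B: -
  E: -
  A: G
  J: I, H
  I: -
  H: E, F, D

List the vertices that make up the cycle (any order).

DFS with gray/black marking from H:
H gray
  E gray
  E black
  F gray
    A gray
      G gray
      G black
    A black
    B gray
    B black
    C gray
      C→A: A black — skip
      C→G: G black — skip
      J gray
        I gray
        I black
        J→H: H is gray → back edge
Back edge closes the cycle H → F → C → J → H; its vertices are {C, F, H, J}.

C, F, H, J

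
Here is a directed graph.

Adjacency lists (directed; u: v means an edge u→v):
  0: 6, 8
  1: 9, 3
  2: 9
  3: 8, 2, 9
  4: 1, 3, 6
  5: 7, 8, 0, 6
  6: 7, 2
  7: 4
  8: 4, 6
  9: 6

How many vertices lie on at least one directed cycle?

A vertex is on a directed cycle iff it belongs to a strongly connected component of size ≥ 2 (or has a self-loop).
The vertices on cycles are {1, 2, 3, 4, 6, 7, 8, 9} — 8 in total.

8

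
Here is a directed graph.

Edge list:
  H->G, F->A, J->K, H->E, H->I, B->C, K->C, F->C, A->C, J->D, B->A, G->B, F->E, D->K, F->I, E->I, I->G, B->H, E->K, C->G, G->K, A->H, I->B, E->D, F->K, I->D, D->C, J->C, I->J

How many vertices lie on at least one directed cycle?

10

A vertex is on a directed cycle iff it belongs to a strongly connected component of size ≥ 2 (or has a self-loop).
The vertices on cycles are {A, B, C, D, E, G, H, I, J, K} — 10 in total.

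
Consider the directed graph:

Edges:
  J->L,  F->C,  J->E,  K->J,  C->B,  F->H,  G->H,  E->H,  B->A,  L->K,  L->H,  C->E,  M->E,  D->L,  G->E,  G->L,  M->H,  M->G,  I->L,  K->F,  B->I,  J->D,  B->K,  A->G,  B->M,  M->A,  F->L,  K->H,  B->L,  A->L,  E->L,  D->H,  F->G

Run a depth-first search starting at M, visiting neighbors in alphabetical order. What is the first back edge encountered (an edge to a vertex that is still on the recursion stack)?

B->A

DFS from M (visiting neighbors in alphabetical order); mark gray on enter, black on exit:
M gray
  A gray
    G gray
      E gray
        H gray
        H black
        L gray
          L→H: H black — skip
          K gray
            F gray
              C gray
                B gray
                  B→A: A is gray → back edge
First back edge: B → A.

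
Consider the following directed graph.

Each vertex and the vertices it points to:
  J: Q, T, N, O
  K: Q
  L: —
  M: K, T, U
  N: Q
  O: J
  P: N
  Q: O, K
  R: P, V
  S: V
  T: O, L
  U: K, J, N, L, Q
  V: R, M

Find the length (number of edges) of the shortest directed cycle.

2

For each vertex v, BFS finds the shortest path from v back to v.
The shortest such closed walk is V → R → V, length 2.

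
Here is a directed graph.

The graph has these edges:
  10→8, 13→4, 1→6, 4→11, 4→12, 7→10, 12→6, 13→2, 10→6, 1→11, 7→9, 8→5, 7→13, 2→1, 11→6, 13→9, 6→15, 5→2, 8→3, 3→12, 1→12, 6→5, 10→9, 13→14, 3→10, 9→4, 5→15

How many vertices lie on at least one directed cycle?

A vertex is on a directed cycle iff it belongs to a strongly connected component of size ≥ 2 (or has a self-loop).
The vertices on cycles are {1, 2, 3, 5, 6, 8, 10, 11, 12} — 9 in total.

9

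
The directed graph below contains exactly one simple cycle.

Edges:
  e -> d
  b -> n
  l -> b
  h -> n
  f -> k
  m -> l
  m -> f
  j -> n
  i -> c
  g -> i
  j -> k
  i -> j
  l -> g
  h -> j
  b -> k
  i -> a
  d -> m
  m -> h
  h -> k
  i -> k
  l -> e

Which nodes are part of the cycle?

DFS with gray/black marking from e:
e gray
  d gray
    m gray
      f gray
        k gray
        k black
      f black
      h gray
        n gray
        n black
        j gray
          j→k: k black — skip
          j→n: n black — skip
        j black
        h→k: k black — skip
      h black
      l gray
        g gray
          i gray
            c gray
            c black
            i→k: k black — skip
            i→j: j black — skip
            a gray
            a black
          i black
        g black
        b gray
          b→k: k black — skip
          b→n: n black — skip
        b black
        l→e: e is gray → back edge
Back edge closes the cycle e → d → m → l → e; its vertices are {d, e, l, m}.

d, e, l, m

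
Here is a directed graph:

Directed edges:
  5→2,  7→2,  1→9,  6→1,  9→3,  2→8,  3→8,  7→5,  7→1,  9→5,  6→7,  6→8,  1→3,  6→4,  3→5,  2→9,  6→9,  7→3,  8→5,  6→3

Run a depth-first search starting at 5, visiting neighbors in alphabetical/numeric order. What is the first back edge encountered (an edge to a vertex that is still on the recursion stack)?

DFS from 5 (visiting neighbors in alphabetical/numeric order); mark gray on enter, black on exit:
5 gray
  2 gray
    8 gray
      8→5: 5 is gray → back edge
First back edge: 8 → 5.

8→5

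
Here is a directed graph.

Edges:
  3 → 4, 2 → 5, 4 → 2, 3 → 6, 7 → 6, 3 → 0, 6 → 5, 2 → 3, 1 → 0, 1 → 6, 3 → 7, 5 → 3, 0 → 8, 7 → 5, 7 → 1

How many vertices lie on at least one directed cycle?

A vertex is on a directed cycle iff it belongs to a strongly connected component of size ≥ 2 (or has a self-loop).
The vertices on cycles are {1, 2, 3, 4, 5, 6, 7} — 7 in total.

7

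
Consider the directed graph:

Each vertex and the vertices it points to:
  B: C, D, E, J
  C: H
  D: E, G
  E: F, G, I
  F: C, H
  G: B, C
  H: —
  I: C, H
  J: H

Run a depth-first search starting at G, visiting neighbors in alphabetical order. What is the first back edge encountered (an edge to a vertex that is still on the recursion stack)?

E→G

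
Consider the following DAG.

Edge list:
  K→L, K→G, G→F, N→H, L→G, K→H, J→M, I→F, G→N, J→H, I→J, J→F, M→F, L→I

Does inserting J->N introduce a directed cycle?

No

Adding J→N creates a cycle iff N can already reach J.
Explore from N: no path reaches J. The graph stays acyclic.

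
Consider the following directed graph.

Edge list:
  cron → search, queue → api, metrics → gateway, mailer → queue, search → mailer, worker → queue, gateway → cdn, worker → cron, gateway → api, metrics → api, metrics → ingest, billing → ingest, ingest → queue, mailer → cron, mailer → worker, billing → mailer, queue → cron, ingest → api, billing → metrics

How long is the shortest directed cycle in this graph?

For each vertex v, BFS finds the shortest path from v back to v.
The shortest such closed walk is mailer → cron → search → mailer, length 3.

3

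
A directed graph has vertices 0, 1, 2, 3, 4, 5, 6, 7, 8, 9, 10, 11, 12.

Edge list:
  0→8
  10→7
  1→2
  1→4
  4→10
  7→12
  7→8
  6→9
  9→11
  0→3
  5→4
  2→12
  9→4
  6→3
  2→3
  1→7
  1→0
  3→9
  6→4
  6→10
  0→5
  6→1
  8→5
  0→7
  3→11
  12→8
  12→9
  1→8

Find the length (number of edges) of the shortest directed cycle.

For each vertex v, BFS finds the shortest path from v back to v.
The shortest such closed walk is 10 → 7 → 8 → 5 → 4 → 10, length 5.

5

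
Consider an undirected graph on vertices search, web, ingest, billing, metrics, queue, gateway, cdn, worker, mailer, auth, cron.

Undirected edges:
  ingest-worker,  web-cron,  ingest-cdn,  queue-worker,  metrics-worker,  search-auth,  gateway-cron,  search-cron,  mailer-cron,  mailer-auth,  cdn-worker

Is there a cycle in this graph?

Yes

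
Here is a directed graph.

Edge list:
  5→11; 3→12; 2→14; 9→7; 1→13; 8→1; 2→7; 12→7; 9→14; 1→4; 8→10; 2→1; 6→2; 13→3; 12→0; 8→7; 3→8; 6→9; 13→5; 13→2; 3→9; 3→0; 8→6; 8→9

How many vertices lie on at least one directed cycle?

6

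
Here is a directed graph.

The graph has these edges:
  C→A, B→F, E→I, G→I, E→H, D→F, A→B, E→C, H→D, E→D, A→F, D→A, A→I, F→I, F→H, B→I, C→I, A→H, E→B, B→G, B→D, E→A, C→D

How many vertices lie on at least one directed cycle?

5

A vertex is on a directed cycle iff it belongs to a strongly connected component of size ≥ 2 (or has a self-loop).
The vertices on cycles are {A, B, D, F, H} — 5 in total.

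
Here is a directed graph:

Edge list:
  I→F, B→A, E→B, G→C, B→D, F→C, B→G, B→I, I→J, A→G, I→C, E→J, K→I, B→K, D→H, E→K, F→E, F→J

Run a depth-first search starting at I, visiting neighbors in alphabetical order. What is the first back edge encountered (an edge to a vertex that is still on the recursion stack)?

B->I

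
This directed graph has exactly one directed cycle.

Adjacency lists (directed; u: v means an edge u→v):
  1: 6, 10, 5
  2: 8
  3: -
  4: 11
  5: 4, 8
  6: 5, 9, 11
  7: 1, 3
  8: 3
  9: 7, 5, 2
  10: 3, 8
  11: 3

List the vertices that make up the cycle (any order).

DFS with gray/black marking from 1:
1 gray
  6 gray
    5 gray
      4 gray
        11 gray
          3 gray
          3 black
        11 black
      4 black
      8 gray
        8→3: 3 black — skip
      8 black
    5 black
    9 gray
      7 gray
        7→1: 1 is gray → back edge
Back edge closes the cycle 1 → 6 → 9 → 7 → 1; its vertices are {1, 6, 7, 9}.

1, 6, 7, 9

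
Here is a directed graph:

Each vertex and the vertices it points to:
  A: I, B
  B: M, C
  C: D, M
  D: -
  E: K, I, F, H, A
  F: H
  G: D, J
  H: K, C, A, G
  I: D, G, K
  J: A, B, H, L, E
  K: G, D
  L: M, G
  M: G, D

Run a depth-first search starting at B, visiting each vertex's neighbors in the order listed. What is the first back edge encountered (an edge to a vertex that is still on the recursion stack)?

I→G

DFS from B (visiting each vertex's neighbors in the order listed); mark gray on enter, black on exit:
B gray
  M gray
    G gray
      D gray
      D black
      J gray
        A gray
          I gray
            I→D: D black — skip
            I→G: G is gray → back edge
First back edge: I → G.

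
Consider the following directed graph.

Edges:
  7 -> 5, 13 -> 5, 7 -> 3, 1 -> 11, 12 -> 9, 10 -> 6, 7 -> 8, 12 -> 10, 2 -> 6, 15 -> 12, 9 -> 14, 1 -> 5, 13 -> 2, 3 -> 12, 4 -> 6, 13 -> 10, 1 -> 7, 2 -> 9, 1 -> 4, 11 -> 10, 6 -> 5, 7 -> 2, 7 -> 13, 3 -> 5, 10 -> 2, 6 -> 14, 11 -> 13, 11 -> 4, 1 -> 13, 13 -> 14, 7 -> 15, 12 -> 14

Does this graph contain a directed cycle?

No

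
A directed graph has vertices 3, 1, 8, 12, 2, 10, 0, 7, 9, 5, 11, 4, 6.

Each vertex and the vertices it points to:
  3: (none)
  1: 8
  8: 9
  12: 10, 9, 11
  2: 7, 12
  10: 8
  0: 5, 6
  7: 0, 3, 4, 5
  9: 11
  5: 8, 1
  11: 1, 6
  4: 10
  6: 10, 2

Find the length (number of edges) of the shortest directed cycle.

4

For each vertex v, BFS finds the shortest path from v back to v.
The shortest such closed walk is 6 → 2 → 7 → 0 → 6, length 4.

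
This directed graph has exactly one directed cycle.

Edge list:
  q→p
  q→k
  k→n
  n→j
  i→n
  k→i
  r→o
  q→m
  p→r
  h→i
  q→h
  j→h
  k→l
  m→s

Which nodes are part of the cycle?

h, i, j, n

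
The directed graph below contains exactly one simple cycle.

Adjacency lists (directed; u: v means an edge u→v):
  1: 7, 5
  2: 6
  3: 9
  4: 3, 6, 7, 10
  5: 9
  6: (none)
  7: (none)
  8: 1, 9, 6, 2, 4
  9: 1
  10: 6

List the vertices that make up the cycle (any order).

1, 5, 9

DFS with gray/black marking from 1:
1 gray
  7 gray
  7 black
  5 gray
    9 gray
      9→1: 1 is gray → back edge
Back edge closes the cycle 1 → 5 → 9 → 1; its vertices are {1, 5, 9}.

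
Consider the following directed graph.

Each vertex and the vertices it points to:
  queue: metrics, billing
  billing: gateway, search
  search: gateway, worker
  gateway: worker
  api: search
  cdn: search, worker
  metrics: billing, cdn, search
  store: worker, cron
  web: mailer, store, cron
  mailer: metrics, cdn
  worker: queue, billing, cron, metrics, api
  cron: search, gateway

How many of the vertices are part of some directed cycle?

9

A vertex is on a directed cycle iff it belongs to a strongly connected component of size ≥ 2 (or has a self-loop).
The vertices on cycles are {api, cdn, cron, queue, search, worker, billing, gateway, metrics} — 9 in total.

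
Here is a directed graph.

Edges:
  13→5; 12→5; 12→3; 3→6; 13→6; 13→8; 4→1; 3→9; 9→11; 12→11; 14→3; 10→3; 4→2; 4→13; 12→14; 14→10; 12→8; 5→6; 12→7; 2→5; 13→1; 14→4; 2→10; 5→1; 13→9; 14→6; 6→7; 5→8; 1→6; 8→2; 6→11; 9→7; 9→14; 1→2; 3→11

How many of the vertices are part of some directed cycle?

10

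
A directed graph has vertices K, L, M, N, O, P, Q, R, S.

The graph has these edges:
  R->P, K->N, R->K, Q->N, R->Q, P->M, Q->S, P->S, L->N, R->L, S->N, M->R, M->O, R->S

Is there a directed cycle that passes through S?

S lies on a cycle iff there is a path from S back to itself.
Exploring from S, it never reaches itself; equivalently, its strongly connected component is a singleton.

No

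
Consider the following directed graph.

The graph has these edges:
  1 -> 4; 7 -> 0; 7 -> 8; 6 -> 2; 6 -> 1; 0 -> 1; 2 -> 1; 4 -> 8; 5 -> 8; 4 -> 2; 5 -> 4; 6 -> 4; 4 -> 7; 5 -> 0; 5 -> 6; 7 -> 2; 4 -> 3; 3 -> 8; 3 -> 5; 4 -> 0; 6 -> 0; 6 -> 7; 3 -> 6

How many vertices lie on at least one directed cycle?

8

A vertex is on a directed cycle iff it belongs to a strongly connected component of size ≥ 2 (or has a self-loop).
The vertices on cycles are {0, 1, 2, 3, 4, 5, 6, 7} — 8 in total.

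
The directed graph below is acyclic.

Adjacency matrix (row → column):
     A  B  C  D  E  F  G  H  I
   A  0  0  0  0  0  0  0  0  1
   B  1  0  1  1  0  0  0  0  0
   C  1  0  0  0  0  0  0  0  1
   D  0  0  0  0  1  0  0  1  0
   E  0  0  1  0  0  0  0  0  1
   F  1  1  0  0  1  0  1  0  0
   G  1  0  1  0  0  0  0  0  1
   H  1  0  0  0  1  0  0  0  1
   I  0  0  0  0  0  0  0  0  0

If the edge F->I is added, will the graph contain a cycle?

No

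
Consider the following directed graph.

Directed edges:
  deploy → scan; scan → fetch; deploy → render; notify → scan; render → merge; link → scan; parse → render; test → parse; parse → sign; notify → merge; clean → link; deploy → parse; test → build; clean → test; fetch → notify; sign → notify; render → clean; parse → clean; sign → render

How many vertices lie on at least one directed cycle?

A vertex is on a directed cycle iff it belongs to a strongly connected component of size ≥ 2 (or has a self-loop).
The vertices on cycles are {scan, sign, test, clean, fetch, parse, notify, render} — 8 in total.

8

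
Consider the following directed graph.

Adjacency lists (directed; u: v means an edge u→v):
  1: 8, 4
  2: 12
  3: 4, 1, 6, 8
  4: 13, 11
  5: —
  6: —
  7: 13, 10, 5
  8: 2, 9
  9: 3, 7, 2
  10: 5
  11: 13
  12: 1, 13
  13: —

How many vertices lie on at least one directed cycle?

6

A vertex is on a directed cycle iff it belongs to a strongly connected component of size ≥ 2 (or has a self-loop).
The vertices on cycles are {1, 2, 3, 8, 9, 12} — 6 in total.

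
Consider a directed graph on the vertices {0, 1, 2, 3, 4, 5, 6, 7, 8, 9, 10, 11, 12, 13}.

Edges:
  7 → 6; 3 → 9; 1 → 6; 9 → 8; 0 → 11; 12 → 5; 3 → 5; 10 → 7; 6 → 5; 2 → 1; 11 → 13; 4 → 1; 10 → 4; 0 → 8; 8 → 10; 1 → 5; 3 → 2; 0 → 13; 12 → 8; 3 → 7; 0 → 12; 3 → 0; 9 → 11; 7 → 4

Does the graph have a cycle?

DFS with white/gray/black marking, starting from 10:
10 gray
  4 gray
    1 gray
      6 gray
        5 gray
        5 black
      6 black
      1→5: 5 black — skip
    1 black
  4 black
  7 gray
    7→4: 4 black — skip
    7→6: 6 black — skip
  7 black
10 black
0 gray
  8 gray
    8→10: 10 black — skip
  8 black
  11 gray
    13 gray
    13 black
  11 black
  12 gray
    12→5: 5 black — skip
    12→8: 8 black — skip
  12 black
  0→13: 13 black — skip
0 black
2 gray
  2→1: 1 black — skip
2 black
3 gray
  9 gray
    9→8: 8 black — skip
    9→11: 11 black — skip
  9 black
  3→5: 5 black — skip
  3→0: 0 black — skip
  3→2: 2 black — skip
  3→7: 7 black — skip
3 black
Every edge goes to a white or black vertex — no back edge, so the graph is acyclic.

No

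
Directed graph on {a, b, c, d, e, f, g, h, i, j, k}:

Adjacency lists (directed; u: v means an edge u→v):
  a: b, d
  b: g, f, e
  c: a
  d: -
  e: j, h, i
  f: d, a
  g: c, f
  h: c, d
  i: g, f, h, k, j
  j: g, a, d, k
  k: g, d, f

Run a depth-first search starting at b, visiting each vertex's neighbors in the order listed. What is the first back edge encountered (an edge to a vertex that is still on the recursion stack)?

a->b

DFS from b (visiting each vertex's neighbors in the order listed); mark gray on enter, black on exit:
b gray
  g gray
    c gray
      a gray
        a→b: b is gray → back edge
First back edge: a → b.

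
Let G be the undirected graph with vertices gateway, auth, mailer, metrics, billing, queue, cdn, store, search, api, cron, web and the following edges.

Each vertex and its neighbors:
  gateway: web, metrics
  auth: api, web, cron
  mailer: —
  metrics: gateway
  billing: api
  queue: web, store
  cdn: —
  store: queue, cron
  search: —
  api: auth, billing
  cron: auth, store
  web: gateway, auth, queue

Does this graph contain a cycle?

Yes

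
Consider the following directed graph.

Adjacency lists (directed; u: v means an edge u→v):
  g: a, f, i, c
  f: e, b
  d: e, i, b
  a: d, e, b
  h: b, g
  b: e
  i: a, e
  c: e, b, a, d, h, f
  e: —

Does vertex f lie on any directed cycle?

No

f lies on a cycle iff there is a path from f back to itself.
Exploring from f, it never reaches itself; equivalently, its strongly connected component is a singleton.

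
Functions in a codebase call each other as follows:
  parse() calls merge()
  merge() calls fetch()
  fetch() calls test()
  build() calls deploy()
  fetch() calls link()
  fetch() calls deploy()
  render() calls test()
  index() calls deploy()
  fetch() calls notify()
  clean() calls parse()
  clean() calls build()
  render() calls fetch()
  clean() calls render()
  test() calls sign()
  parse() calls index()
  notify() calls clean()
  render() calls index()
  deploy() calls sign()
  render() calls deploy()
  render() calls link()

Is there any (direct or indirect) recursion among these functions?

Yes

DFS with white/gray/black marking, starting from build:
build gray
  deploy gray
    sign gray
    sign black
  deploy black
build black
parse gray
  merge gray
    fetch gray
      test gray
        test→sign: sign black — skip
      test black
      fetch→deploy: deploy black — skip
      link gray
      link black
      notify gray
        clean gray
          clean→build: build black — skip
          render gray
            render→test: test black — skip
            index gray
              index→deploy: deploy black — skip
            index black
            render→link: link black — skip
            render→fetch: fetch is gray → back edge
Back edge found, so a cycle exists: fetch → notify → clean → render → fetch.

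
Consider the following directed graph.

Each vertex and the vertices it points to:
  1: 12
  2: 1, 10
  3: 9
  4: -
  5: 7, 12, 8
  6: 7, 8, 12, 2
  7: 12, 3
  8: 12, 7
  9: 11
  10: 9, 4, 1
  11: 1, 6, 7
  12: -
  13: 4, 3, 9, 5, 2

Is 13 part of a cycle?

13 lies on a cycle iff there is a path from 13 back to itself.
Exploring from 13, it never reaches itself; equivalently, its strongly connected component is a singleton.

No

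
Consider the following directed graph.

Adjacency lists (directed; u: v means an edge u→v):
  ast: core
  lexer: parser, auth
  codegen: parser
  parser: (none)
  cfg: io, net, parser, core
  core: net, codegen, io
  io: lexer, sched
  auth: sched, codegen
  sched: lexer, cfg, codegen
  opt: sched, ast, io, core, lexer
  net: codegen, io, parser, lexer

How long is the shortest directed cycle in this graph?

For each vertex v, BFS finds the shortest path from v back to v.
The shortest such closed walk is sched → cfg → io → sched, length 3.

3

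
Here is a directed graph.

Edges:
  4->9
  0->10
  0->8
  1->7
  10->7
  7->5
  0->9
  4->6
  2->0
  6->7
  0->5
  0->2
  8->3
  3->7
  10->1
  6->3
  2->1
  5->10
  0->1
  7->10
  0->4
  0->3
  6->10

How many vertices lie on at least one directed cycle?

A vertex is on a directed cycle iff it belongs to a strongly connected component of size ≥ 2 (or has a self-loop).
The vertices on cycles are {0, 1, 2, 5, 7, 10} — 6 in total.

6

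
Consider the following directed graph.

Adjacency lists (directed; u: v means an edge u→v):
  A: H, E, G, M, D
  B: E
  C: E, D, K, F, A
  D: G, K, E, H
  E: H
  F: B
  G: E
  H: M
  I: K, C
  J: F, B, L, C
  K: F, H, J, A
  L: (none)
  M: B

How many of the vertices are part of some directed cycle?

9

A vertex is on a directed cycle iff it belongs to a strongly connected component of size ≥ 2 (or has a self-loop).
The vertices on cycles are {A, B, C, D, E, H, J, K, M} — 9 in total.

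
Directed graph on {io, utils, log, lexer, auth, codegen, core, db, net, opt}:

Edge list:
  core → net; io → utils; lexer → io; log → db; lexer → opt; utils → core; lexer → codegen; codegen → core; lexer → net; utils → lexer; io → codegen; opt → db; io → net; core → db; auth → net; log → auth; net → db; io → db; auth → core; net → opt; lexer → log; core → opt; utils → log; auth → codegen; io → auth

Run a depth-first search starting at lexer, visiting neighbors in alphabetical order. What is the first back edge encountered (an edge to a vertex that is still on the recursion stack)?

utils->lexer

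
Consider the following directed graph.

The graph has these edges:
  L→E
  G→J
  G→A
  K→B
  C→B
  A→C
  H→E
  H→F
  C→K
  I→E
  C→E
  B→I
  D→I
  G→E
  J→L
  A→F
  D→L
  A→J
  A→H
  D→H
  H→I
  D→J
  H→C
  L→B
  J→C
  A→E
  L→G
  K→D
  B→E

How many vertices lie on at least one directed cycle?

A vertex is on a directed cycle iff it belongs to a strongly connected component of size ≥ 2 (or has a self-loop).
The vertices on cycles are {A, C, D, G, H, J, K, L} — 8 in total.

8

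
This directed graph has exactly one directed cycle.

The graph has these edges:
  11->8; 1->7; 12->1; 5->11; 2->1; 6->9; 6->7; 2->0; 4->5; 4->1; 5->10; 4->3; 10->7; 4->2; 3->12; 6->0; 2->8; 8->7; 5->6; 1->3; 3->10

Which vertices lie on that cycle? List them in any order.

DFS with gray/black marking from 3:
3 gray
  10 gray
    7 gray
    7 black
  10 black
  12 gray
    1 gray
      1→3: 3 is gray → back edge
Back edge closes the cycle 3 → 12 → 1 → 3; its vertices are {1, 3, 12}.

1, 3, 12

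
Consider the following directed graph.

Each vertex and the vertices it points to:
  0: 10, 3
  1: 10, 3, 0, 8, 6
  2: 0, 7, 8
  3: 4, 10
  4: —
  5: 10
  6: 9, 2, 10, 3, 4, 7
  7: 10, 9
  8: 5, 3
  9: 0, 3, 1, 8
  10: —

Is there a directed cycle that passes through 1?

Yes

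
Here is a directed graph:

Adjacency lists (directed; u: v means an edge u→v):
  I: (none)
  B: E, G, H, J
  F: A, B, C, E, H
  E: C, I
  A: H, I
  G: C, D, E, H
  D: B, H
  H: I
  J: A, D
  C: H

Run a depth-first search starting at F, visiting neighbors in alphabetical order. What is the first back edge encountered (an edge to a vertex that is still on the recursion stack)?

DFS from F (visiting neighbors in alphabetical order); mark gray on enter, black on exit:
F gray
  A gray
    H gray
      I gray
      I black
    H black
    A→I: I black — skip
  A black
  B gray
    E gray
      C gray
        C→H: H black — skip
      C black
      E→I: I black — skip
    E black
    G gray
      G→C: C black — skip
      D gray
        D→B: B is gray → back edge
First back edge: D → B.

D→B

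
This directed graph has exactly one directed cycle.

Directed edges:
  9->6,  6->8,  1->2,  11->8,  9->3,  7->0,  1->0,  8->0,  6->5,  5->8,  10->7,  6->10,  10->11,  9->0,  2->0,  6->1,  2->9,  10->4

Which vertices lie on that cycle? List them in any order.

DFS with gray/black marking from 6:
6 gray
  5 gray
    8 gray
      0 gray
      0 black
    8 black
  5 black
  1 gray
    2 gray
      9 gray
        3 gray
        3 black
        9→6: 6 is gray → back edge
Back edge closes the cycle 6 → 1 → 2 → 9 → 6; its vertices are {1, 2, 6, 9}.

1, 2, 6, 9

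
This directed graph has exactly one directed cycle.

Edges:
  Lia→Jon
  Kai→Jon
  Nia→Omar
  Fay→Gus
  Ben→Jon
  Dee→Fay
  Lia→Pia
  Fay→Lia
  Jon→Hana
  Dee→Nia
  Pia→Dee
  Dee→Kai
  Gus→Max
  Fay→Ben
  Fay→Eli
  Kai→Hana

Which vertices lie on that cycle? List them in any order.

DFS with gray/black marking from Fay:
Fay gray
  Ben gray
    Jon gray
      Hana gray
      Hana black
    Jon black
  Ben black
  Gus gray
    Max gray
    Max black
  Gus black
  Lia gray
    Lia→Jon: Jon black — skip
    Pia gray
      Dee gray
        Kai gray
          Kai→Hana: Hana black — skip
          Kai→Jon: Jon black — skip
        Kai black
        Dee→Fay: Fay is gray → back edge
Back edge closes the cycle Fay → Lia → Pia → Dee → Fay; its vertices are {Dee, Fay, Lia, Pia}.

Dee, Fay, Lia, Pia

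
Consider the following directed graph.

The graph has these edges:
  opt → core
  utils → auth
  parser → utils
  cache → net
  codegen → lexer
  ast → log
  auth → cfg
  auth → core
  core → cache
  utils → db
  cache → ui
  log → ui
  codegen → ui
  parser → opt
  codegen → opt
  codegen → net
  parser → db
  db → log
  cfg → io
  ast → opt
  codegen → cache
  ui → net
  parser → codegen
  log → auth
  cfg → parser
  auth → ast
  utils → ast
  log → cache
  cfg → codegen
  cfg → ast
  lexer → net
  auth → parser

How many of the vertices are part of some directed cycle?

7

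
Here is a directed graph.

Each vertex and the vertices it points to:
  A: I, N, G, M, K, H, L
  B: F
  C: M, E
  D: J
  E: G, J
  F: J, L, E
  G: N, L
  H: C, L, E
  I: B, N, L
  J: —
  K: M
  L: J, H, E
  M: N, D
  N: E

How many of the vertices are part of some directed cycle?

7

A vertex is on a directed cycle iff it belongs to a strongly connected component of size ≥ 2 (or has a self-loop).
The vertices on cycles are {C, E, G, H, L, M, N} — 7 in total.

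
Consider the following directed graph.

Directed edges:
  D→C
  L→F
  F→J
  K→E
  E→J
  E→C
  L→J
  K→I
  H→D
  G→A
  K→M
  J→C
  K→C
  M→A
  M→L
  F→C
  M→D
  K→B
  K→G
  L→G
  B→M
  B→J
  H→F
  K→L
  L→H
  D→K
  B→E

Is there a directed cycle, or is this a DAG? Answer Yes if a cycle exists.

Yes

DFS with white/gray/black marking, starting from I:
I gray
I black
A gray
A black
B gray
  J gray
    C gray
    C black
  J black
  E gray
    E→C: C black — skip
    E→J: J black — skip
  E black
  M gray
    M→A: A black — skip
    D gray
      D→C: C black — skip
      K gray
        G gray
          G→A: A black — skip
        G black
        K→B: B is gray → back edge
Back edge found, so a cycle exists: B → M → D → K → B.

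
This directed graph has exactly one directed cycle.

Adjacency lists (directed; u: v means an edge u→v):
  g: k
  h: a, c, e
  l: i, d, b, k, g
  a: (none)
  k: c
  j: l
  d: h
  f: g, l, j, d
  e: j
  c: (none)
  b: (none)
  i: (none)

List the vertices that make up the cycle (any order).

DFS with gray/black marking from l:
l gray
  i gray
  i black
  d gray
    h gray
      a gray
      a black
      c gray
      c black
      e gray
        j gray
          j→l: l is gray → back edge
Back edge closes the cycle l → d → h → e → j → l; its vertices are {d, e, h, j, l}.

d, e, h, j, l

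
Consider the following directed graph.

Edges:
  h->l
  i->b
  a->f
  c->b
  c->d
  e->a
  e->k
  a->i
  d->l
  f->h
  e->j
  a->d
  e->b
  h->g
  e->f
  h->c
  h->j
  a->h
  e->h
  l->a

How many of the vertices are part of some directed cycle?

6

A vertex is on a directed cycle iff it belongs to a strongly connected component of size ≥ 2 (or has a self-loop).
The vertices on cycles are {a, c, d, f, h, l} — 6 in total.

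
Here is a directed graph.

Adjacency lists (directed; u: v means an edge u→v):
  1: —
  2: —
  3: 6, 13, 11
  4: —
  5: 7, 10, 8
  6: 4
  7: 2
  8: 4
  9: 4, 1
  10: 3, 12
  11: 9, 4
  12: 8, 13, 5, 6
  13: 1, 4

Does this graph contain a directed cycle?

DFS with white/gray/black marking, starting from 10:
10 gray
  3 gray
    6 gray
      4 gray
      4 black
    6 black
    13 gray
      1 gray
      1 black
      13→4: 4 black — skip
    13 black
    11 gray
      9 gray
        9→4: 4 black — skip
        9→1: 1 black — skip
      9 black
      11→4: 4 black — skip
    11 black
  3 black
  12 gray
    8 gray
      8→4: 4 black — skip
    8 black
    12→13: 13 black — skip
    5 gray
      7 gray
        2 gray
        2 black
      7 black
      5→10: 10 is gray → back edge
Back edge found, so a cycle exists: 10 → 12 → 5 → 10.

Yes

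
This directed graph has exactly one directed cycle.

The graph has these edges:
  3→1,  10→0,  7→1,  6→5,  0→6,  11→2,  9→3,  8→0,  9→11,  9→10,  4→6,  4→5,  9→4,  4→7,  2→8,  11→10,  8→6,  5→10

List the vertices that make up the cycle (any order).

0, 5, 6, 10

DFS with gray/black marking from 10:
10 gray
  0 gray
    6 gray
      5 gray
        5→10: 10 is gray → back edge
Back edge closes the cycle 10 → 0 → 6 → 5 → 10; its vertices are {0, 5, 6, 10}.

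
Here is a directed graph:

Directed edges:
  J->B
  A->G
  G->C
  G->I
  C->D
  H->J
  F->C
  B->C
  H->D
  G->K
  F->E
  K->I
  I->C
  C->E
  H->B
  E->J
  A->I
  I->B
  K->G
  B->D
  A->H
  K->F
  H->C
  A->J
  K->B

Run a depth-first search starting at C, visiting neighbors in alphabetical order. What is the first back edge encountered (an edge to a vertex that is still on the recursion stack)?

B->C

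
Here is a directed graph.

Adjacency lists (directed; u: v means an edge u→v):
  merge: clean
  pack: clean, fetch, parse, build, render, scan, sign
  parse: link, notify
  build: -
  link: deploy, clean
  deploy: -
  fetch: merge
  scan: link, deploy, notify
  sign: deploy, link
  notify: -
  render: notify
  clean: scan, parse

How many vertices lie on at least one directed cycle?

A vertex is on a directed cycle iff it belongs to a strongly connected component of size ≥ 2 (or has a self-loop).
The vertices on cycles are {link, scan, clean, parse} — 4 in total.

4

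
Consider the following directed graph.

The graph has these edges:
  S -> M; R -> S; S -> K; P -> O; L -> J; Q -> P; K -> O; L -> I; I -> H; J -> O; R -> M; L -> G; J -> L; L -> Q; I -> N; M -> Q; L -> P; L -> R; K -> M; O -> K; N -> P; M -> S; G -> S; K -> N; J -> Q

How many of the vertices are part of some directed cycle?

9

A vertex is on a directed cycle iff it belongs to a strongly connected component of size ≥ 2 (or has a self-loop).
The vertices on cycles are {J, K, L, M, N, O, P, Q, S} — 9 in total.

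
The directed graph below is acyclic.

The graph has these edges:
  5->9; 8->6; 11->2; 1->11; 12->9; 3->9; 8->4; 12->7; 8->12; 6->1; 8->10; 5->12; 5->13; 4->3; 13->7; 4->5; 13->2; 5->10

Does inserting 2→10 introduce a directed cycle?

Adding 2→10 creates a cycle iff 10 can already reach 2.
Explore from 10: no path reaches 2. The graph stays acyclic.

No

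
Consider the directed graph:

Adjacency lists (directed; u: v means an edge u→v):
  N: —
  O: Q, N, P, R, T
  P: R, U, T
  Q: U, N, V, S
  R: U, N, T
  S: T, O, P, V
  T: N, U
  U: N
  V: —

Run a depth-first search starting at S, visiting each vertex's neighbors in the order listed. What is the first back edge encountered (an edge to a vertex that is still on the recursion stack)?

DFS from S (visiting each vertex's neighbors in the order listed); mark gray on enter, black on exit:
S gray
  T gray
    N gray
    N black
    U gray
      U→N: N black — skip
    U black
  T black
  O gray
    Q gray
      Q→U: U black — skip
      Q→N: N black — skip
      V gray
      V black
      Q→S: S is gray → back edge
First back edge: Q → S.

Q->S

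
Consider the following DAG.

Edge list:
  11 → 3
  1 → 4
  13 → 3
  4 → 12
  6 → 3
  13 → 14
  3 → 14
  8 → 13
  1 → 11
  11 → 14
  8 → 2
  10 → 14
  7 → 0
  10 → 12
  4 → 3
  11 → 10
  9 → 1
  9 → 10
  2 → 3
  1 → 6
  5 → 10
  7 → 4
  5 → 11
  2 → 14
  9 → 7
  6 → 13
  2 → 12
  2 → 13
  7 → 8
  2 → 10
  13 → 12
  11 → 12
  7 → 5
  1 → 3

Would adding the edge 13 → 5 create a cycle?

Adding 13→5 creates a cycle iff 5 can already reach 13.
Explore from 5: no path reaches 13. The graph stays acyclic.

No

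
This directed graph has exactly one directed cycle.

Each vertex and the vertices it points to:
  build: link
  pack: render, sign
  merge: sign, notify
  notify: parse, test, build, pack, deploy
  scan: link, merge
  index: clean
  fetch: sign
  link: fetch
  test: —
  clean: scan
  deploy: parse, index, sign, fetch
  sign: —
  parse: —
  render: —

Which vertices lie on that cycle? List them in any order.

scan, clean, index, merge, deploy, notify

DFS with gray/black marking from notify:
notify gray
  parse gray
  parse black
  test gray
  test black
  build gray
    link gray
      fetch gray
        sign gray
        sign black
      fetch black
    link black
  build black
  pack gray
    render gray
    render black
    pack→sign: sign black — skip
  pack black
  deploy gray
    deploy→parse: parse black — skip
    index gray
      clean gray
        scan gray
          scan→link: link black — skip
          merge gray
            merge→sign: sign black — skip
            merge→notify: notify is gray → back edge
Back edge closes the cycle notify → deploy → index → clean → scan → merge → notify; its vertices are {scan, clean, index, merge, deploy, notify}.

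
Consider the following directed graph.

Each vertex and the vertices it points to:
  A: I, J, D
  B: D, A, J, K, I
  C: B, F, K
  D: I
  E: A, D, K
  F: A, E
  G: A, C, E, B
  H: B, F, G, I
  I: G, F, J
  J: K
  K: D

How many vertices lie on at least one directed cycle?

A vertex is on a directed cycle iff it belongs to a strongly connected component of size ≥ 2 (or has a self-loop).
The vertices on cycles are {A, B, C, D, E, F, G, I, J, K} — 10 in total.

10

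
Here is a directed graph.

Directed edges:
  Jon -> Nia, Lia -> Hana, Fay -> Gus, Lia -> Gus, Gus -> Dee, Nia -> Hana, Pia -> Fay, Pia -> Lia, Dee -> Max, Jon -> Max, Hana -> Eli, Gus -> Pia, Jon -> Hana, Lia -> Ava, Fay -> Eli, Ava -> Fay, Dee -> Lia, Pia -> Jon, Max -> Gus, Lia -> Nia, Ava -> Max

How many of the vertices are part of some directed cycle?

8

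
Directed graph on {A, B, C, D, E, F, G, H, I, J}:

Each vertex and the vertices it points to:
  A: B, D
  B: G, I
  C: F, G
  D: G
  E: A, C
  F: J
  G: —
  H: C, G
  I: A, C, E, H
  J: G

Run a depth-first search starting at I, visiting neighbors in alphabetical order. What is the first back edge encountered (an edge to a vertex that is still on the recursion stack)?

B->I

DFS from I (visiting neighbors in alphabetical order); mark gray on enter, black on exit:
I gray
  A gray
    B gray
      G gray
      G black
      B→I: I is gray → back edge
First back edge: B → I.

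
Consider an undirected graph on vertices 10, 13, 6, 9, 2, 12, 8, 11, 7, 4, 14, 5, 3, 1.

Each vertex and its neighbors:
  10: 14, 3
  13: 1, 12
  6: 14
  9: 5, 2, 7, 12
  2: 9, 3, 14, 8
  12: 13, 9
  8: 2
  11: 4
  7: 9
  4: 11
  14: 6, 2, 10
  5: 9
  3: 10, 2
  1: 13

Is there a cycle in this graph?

Yes

DFS, tracking each vertex's parent; an edge to a visited non-parent vertex closes a cycle.
Start from 14:
visit 14 (parent –)
  visit 6 (parent 14)
    6–14: parent, skip
  visit 2 (parent 14)
    visit 9 (parent 2)
      visit 5 (parent 9)
        5–9: parent, skip
      9–2: parent, skip
      visit 7 (parent 9)
        7–9: parent, skip
      visit 12 (parent 9)
        visit 13 (parent 12)
          visit 1 (parent 13)
            1–13: parent, skip
          13–12: parent, skip
        12–9: parent, skip
    visit 3 (parent 2)
      visit 10 (parent 3)
        10–14: 14 visited and ≠ parent → cycle
Cycle: 14 – 2 – 3 – 10 – 14.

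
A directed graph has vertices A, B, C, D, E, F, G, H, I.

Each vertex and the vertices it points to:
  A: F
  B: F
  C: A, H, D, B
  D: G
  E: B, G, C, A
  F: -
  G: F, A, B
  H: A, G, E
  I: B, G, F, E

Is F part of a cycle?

No

F lies on a cycle iff there is a path from F back to itself.
Exploring from F, it never reaches itself; equivalently, its strongly connected component is a singleton.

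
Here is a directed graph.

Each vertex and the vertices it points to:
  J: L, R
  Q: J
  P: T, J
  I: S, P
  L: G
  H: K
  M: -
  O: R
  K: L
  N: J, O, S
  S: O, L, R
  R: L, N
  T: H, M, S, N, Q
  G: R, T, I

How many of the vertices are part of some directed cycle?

13

A vertex is on a directed cycle iff it belongs to a strongly connected component of size ≥ 2 (or has a self-loop).
The vertices on cycles are {G, H, I, J, K, L, N, O, P, Q, R, S, T} — 13 in total.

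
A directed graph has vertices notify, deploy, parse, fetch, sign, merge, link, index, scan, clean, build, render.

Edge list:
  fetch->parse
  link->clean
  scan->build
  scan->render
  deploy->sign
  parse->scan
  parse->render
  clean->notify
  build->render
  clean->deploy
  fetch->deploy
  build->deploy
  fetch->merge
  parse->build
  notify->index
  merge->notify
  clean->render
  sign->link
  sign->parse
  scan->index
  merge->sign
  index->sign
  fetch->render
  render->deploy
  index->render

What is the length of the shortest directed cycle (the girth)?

4

For each vertex v, BFS finds the shortest path from v back to v.
The shortest such closed walk is sign → parse → scan → index → sign, length 4.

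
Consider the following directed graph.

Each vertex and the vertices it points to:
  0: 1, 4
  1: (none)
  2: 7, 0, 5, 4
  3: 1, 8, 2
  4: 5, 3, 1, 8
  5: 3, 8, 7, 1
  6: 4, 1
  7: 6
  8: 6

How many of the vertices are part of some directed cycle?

8

A vertex is on a directed cycle iff it belongs to a strongly connected component of size ≥ 2 (or has a self-loop).
The vertices on cycles are {0, 2, 3, 4, 5, 6, 7, 8} — 8 in total.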